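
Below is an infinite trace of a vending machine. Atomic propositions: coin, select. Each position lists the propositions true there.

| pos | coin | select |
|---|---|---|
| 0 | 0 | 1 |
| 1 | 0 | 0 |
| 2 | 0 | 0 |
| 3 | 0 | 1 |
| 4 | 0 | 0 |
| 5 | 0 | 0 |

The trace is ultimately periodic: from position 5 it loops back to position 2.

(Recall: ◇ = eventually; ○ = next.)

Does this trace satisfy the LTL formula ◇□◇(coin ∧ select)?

Does not hold

□◇(coin ∧ select) is false at every position 0..5, so it never becomes true and ◇□◇(coin ∧ select) fails.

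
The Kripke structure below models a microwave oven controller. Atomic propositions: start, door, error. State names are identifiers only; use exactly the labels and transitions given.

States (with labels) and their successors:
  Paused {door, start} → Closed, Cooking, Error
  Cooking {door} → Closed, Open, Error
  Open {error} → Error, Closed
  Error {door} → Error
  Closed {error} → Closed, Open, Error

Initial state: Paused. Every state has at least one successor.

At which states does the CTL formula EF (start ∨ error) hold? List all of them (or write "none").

{Paused, Cooking, Open, Closed}

States satisfying start ∨ error: {Paused, Open, Closed}.
States satisfying EF (start ∨ error): {Paused, Cooking, Open, Closed}.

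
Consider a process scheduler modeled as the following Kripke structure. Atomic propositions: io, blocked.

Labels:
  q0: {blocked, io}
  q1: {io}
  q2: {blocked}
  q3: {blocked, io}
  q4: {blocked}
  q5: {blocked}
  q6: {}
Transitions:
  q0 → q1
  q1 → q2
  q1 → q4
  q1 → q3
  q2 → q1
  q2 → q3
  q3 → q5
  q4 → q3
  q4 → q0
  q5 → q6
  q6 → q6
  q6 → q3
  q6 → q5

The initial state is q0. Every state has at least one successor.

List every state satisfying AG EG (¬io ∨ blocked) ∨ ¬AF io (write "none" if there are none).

States satisfying EG (¬io ∨ blocked): {q2, q3, q4, q5, q6}.
States satisfying AG EG (¬io ∨ blocked): {q3, q5, q6}.
States satisfying io: {q0, q1, q3}.
States satisfying AF io: {q0, q1, q2, q3, q4}.
States satisfying ¬AF io: {q5, q6}.
States satisfying AG EG (¬io ∨ blocked) ∨ ¬AF io: {q3, q5, q6}.

{q3, q5, q6}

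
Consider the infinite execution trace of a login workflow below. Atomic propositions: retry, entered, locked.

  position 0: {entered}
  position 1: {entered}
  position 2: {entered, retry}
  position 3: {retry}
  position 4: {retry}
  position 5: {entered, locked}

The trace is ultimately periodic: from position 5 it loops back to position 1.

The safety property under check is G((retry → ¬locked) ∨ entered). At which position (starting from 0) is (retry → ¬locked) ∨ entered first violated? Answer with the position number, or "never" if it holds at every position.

never

(retry → ¬locked) ∨ entered holds at every position 0..5, and those are all the positions the trace ever visits, so the invariant G((retry → ¬locked) ∨ entered) is never violated.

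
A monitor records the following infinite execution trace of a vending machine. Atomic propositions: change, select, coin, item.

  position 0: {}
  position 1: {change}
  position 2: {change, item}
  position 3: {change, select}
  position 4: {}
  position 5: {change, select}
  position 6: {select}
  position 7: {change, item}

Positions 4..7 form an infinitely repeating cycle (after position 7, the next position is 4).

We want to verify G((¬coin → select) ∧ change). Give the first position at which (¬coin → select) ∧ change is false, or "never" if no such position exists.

0

At position 0 the labels are {}, so (¬coin → select) ∧ change is false there. This is the first violation.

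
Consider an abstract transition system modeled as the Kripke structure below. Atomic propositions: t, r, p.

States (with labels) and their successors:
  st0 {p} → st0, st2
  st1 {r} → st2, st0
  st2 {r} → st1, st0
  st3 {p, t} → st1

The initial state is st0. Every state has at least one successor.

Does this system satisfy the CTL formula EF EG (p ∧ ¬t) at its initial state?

States satisfying EG (p ∧ ¬t): {st0}.
States satisfying EF EG (p ∧ ¬t): {st0, st1, st2, st3}.
Some path from st0 reaches a state where EG (p ∧ ¬t) holds.
st0 ∈ Sat(EF EG (p ∧ ¬t)).

Yes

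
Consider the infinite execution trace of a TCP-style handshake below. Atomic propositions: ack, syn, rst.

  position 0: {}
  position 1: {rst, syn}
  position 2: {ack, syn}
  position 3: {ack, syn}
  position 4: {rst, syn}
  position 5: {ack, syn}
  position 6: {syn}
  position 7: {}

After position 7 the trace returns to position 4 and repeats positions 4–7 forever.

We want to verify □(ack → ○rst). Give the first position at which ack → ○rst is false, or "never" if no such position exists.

2

Check ack → ○rst at each position in order: 0 ✓, 1 ✓.
At position 2 the labels are {ack, syn} and the next position 3 has {ack, syn}, so ack → ○rst is false there. This is the first violation.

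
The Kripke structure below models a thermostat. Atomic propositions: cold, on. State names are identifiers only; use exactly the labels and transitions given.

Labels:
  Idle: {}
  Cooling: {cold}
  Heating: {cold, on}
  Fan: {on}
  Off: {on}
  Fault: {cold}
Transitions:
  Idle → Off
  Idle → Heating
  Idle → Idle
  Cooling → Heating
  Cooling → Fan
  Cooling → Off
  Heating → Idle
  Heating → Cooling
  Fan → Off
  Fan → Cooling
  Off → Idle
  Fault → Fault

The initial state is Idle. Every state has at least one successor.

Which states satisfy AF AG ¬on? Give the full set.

States satisfying AG ¬on: {Fault}.
States satisfying AF AG ¬on: {Fault}.

{Fault}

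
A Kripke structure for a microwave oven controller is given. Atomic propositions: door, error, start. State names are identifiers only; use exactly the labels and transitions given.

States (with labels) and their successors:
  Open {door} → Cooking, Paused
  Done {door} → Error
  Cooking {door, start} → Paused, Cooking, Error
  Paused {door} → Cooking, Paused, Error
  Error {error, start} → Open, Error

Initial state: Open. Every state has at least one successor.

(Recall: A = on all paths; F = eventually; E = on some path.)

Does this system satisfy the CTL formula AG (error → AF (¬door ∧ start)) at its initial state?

Yes

States satisfying error → AF (¬door ∧ start): {Open, Done, Cooking, Paused, Error}.
States satisfying AG (error → AF (¬door ∧ start)): {Open, Done, Cooking, Paused, Error}.
Every state reachable from Open satisfies error → AF (¬door ∧ start).
Open ∈ Sat(AG (error → AF (¬door ∧ start))).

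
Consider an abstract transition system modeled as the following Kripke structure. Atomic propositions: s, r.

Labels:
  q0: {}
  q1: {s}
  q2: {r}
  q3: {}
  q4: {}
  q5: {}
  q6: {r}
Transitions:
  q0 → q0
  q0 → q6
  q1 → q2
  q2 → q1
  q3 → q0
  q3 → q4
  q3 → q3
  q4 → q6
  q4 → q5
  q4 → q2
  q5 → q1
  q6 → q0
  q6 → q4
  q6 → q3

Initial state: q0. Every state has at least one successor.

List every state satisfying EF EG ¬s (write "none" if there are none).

States satisfying EG ¬s: {q0, q3, q4, q6}.
States satisfying EF EG ¬s: {q0, q3, q4, q6}.

{q0, q3, q4, q6}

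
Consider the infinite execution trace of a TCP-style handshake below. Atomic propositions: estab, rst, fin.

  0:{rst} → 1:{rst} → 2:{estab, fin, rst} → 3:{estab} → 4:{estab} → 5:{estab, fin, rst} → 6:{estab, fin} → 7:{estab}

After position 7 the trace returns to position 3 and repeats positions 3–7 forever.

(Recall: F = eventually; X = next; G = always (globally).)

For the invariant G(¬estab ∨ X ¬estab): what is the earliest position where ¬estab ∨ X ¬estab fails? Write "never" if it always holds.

Check ¬estab ∨ X ¬estab at each position in order: 0 ✓, 1 ✓.
At position 2 the labels are {estab, fin, rst} and the next position 3 has {estab}, so ¬estab ∨ X ¬estab is false there. This is the first violation.

2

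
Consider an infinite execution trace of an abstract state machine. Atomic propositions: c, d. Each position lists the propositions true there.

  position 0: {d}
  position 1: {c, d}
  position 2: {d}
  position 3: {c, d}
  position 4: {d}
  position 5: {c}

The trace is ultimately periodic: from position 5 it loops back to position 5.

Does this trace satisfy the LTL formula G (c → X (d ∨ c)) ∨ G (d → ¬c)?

c → X (d ∨ c) holds at every position 0..5, and those are all positions ever visited, so G (c → X (d ∨ c)) holds.
Positions where c holds: 1, 3, 5.
Check X (d ∨ c) at each: 1→ok, 3→ok, 5→ok.
d → ¬c must hold at every position from 0 onward. It fails at position 1, so G (d → ¬c) is false.
Positions where d holds: 0, 1, 2, 3, 4.
Check ¬c at each: 0→ok, 1→fails, 2→ok, 3→fails, 4→ok.
At position 0: G (c → X (d ∨ c)) is true; G (d → ¬c) is false; so G (c → X (d ∨ c)) ∨ G (d → ¬c) is true.

Satisfied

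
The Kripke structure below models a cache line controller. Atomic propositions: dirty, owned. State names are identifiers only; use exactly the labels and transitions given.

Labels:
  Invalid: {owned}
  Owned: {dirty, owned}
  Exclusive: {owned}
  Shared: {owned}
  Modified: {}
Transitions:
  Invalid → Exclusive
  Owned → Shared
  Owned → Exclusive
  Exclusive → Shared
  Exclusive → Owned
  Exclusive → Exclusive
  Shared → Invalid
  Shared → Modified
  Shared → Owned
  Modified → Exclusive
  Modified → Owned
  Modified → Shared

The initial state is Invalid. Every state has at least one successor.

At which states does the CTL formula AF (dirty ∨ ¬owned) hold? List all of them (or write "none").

{Owned, Modified}

States satisfying dirty ∨ ¬owned: {Owned, Modified}.
States satisfying AF (dirty ∨ ¬owned): {Owned, Modified}.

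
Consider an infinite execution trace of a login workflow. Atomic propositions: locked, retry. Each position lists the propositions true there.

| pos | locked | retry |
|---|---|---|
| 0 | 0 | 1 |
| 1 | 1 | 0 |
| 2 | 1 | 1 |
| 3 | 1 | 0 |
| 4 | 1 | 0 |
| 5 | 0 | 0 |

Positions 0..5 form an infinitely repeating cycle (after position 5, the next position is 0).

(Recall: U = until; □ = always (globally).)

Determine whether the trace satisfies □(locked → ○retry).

locked → ○retry must hold at every position from 0 onward. It fails at position 2, so □(locked → ○retry) is false.
Positions where locked holds: 1, 2, 3, 4.
Check ○retry at each: 1→ok, 2→fails, 3→fails, 4→fails.

Does not hold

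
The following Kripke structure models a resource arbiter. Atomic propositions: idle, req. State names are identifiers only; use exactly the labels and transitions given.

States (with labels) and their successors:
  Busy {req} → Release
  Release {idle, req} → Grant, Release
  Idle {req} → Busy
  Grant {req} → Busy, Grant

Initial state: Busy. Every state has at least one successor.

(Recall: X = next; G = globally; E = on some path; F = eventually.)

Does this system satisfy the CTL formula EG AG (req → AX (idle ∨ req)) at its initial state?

States satisfying AG (req → AX (idle ∨ req)): {Busy, Release, Idle, Grant}.
States satisfying EG AG (req → AX (idle ∨ req)): {Busy, Release, Idle, Grant}.
Busy ∈ Sat(EG AG (req → AX (idle ∨ req))).

Holds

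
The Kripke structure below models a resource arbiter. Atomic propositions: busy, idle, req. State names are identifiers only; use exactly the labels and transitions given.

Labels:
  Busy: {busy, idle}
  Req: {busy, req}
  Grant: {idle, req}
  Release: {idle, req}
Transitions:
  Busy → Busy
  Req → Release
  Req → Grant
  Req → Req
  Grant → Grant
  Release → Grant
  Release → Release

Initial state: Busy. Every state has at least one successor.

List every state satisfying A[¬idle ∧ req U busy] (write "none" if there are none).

States satisfying ¬idle ∧ req: {Req}.
States satisfying busy: {Busy, Req}.
States satisfying A[¬idle ∧ req U busy]: {Busy, Req}.

{Busy, Req}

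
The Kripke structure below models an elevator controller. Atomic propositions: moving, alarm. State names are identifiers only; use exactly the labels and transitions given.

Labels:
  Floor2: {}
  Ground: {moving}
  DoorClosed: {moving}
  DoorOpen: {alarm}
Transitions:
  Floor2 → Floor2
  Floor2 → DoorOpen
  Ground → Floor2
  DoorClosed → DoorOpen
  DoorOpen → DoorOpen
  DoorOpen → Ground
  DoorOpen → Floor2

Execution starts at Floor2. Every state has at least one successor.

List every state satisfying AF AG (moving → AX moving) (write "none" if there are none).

none

States satisfying AG (moving → AX moving): ∅.
States satisfying AF AG (moving → AX moving): ∅.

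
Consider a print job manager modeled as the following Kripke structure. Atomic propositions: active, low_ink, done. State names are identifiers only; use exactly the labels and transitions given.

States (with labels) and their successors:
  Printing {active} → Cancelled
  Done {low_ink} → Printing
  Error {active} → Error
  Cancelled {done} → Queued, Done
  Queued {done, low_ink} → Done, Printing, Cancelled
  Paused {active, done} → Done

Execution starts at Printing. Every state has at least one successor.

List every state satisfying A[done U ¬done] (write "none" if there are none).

{Printing, Done, Error, Paused}

States satisfying done: {Cancelled, Queued, Paused}.
States satisfying ¬done: {Printing, Done, Error}.
States satisfying A[done U ¬done]: {Printing, Done, Error, Paused}.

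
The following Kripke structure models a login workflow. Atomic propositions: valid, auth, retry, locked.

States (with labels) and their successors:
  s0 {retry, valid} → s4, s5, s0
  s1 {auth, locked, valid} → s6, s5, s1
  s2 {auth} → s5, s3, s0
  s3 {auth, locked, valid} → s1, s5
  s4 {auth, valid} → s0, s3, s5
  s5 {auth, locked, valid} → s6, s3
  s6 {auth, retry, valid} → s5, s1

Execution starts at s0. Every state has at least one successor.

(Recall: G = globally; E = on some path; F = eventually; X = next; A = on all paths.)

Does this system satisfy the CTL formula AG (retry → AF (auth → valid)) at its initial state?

States satisfying retry → AF (auth → valid): {s0, s1, s2, s3, s4, s5, s6}.
States satisfying AG (retry → AF (auth → valid)): {s0, s1, s2, s3, s4, s5, s6}.
Every state reachable from s0 satisfies retry → AF (auth → valid).
s0 ∈ Sat(AG (retry → AF (auth → valid))).

Yes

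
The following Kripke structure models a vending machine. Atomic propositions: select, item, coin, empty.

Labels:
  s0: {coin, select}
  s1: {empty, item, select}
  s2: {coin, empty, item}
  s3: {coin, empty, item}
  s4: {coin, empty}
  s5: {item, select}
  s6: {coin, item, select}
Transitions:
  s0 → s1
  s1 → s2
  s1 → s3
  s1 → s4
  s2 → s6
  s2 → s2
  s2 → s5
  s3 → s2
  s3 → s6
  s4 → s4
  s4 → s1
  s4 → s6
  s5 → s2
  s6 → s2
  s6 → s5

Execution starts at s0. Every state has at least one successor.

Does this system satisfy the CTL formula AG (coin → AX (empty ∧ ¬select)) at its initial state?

States satisfying coin → AX (empty ∧ ¬select): {s1, s5}.
States satisfying AG (coin → AX (empty ∧ ¬select)): ∅.
s0 is reachable from s0 and violates coin → AX (empty ∧ ¬select), so AG fails at s0.
s0 ∉ Sat(AG (coin → AX (empty ∧ ¬select))).

No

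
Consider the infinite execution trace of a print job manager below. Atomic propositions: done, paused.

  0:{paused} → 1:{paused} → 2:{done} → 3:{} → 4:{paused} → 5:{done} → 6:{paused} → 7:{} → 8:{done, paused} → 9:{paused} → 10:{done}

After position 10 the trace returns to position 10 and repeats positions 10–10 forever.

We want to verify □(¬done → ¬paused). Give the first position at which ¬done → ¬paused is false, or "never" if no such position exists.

0

At position 0 the labels are {paused}, so ¬done → ¬paused is false there. This is the first violation.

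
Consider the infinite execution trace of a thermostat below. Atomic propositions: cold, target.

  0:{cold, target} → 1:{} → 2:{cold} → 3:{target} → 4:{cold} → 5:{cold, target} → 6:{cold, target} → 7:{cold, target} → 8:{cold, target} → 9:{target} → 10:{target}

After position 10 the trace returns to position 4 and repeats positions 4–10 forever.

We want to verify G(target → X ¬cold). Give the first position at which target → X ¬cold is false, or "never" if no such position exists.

Check target → X ¬cold at each position in order: 0 ✓, 1 ✓, 2 ✓.
At position 3 the labels are {target} and the next position 4 has {cold}, so target → X ¬cold is false there. This is the first violation.

3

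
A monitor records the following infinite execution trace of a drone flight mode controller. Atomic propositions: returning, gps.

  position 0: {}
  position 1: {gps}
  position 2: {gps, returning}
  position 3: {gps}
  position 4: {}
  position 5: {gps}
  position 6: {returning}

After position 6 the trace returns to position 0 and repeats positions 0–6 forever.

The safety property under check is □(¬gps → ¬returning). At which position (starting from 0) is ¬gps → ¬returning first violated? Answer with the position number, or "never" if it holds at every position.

Check ¬gps → ¬returning at each position in order: 0 ✓, 1 ✓, 2 ✓, 3 ✓, 4 ✓, 5 ✓.
At position 6 the labels are {returning}, so ¬gps → ¬returning is false there. This is the first violation.

6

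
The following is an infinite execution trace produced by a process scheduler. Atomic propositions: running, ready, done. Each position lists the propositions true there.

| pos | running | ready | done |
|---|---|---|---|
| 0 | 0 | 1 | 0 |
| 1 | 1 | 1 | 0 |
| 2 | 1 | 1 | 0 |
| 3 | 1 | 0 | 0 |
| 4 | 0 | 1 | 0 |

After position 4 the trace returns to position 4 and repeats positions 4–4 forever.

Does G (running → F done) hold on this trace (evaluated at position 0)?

running → F done must hold at every position from 0 onward. It fails at position 1, so G (running → F done) is false.
Positions where running holds: 1, 2, 3.
Check F done at each: 1→fails, 2→fails, 3→fails.

No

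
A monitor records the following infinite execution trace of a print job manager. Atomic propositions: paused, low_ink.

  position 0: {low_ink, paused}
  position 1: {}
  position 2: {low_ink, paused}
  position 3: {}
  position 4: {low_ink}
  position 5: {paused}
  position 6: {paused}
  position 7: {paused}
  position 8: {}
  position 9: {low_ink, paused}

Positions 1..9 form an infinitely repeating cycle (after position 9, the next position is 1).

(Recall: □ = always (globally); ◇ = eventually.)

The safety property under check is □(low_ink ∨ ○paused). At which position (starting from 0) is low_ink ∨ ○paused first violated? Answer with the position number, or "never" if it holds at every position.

Check low_ink ∨ ○paused at each position in order: 0 ✓, 1 ✓, 2 ✓.
At position 3 the labels are {} and the next position 4 has {low_ink}, so low_ink ∨ ○paused is false there. This is the first violation.

3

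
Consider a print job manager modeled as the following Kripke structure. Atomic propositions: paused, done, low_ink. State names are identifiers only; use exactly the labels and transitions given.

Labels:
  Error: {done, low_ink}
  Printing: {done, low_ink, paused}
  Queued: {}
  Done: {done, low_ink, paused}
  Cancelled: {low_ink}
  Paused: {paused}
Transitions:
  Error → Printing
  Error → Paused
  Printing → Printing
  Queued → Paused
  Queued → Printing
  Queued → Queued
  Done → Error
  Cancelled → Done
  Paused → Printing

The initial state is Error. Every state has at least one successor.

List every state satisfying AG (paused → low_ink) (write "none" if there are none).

States satisfying paused → low_ink: {Error, Printing, Queued, Done, Cancelled}.
States satisfying AG (paused → low_ink): {Printing}.

{Printing}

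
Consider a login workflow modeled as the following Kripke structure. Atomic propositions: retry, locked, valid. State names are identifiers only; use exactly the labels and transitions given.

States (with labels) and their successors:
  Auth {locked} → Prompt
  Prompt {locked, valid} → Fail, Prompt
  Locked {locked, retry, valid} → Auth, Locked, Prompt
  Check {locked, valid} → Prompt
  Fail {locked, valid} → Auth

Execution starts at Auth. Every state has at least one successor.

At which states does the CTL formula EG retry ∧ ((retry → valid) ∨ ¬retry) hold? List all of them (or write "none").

States satisfying retry: {Locked}.
States satisfying EG retry: {Locked}.
States satisfying retry → valid: {Auth, Prompt, Locked, Check, Fail}.
States satisfying ¬retry: {Auth, Prompt, Check, Fail}.
States satisfying (retry → valid) ∨ ¬retry: {Auth, Prompt, Locked, Check, Fail}.
States satisfying EG retry ∧ ((retry → valid) ∨ ¬retry): {Locked}.

{Locked}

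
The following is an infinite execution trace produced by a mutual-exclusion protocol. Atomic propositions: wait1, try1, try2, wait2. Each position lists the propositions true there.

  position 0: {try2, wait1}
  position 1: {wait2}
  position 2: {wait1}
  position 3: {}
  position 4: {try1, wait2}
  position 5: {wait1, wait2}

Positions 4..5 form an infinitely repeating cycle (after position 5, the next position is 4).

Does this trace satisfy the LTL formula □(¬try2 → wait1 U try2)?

¬try2 → wait1 U try2 must hold at every position from 0 onward. It fails at position 1, so □(¬try2 → wait1 U try2) is false.
Positions where ¬try2 holds: 1, 2, 3, 4, 5.
Check wait1 U try2 at each: 1→fails, 2→fails, 3→fails, 4→fails, 5→fails.

Violated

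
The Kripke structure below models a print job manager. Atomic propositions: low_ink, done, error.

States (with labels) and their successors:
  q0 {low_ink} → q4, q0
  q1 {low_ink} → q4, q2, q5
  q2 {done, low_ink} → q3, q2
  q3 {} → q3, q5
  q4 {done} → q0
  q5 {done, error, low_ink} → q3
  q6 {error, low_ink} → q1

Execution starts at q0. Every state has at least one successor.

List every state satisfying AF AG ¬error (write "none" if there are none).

{q0, q4}

States satisfying AG ¬error: {q0, q4}.
States satisfying AF AG ¬error: {q0, q4}.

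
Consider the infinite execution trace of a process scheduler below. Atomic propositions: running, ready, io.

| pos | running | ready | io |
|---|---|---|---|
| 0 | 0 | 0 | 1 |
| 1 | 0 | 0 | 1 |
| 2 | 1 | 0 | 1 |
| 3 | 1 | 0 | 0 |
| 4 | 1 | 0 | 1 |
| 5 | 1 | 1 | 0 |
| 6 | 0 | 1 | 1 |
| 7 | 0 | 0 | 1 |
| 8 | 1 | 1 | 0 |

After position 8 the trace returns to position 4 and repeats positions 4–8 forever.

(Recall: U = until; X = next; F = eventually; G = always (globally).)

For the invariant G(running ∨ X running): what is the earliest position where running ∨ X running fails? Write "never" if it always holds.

0

At position 0 the labels are {io} and the next position 1 has {io}, so running ∨ X running is false there. This is the first violation.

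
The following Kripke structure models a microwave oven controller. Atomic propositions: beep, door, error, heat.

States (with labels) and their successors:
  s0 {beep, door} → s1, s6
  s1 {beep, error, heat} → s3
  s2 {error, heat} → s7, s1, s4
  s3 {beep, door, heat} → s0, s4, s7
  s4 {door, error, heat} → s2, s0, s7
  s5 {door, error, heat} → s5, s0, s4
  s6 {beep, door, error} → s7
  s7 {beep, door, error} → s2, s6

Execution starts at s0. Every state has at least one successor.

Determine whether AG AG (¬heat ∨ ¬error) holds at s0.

No

States satisfying AG (¬heat ∨ ¬error): ∅.
States satisfying AG AG (¬heat ∨ ¬error): ∅.
s0 is reachable from s0 and violates AG (¬heat ∨ ¬error), so AG fails at s0.
s0 ∉ Sat(AG AG (¬heat ∨ ¬error)).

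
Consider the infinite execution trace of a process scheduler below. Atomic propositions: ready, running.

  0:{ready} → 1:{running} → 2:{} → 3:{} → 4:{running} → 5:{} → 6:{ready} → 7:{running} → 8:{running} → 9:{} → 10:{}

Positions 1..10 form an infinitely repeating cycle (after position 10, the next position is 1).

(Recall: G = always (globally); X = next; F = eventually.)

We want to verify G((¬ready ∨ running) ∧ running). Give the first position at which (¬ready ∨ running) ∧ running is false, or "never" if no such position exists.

0

At position 0 the labels are {ready}, so (¬ready ∨ running) ∧ running is false there. This is the first violation.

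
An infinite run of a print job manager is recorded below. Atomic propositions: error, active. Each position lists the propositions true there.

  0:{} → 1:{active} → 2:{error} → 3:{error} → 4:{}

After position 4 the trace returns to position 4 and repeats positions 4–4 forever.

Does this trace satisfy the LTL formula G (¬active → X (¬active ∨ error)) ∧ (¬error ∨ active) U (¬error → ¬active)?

No

¬active → X (¬active ∨ error) must hold at every position from 0 onward. It fails at position 0, so G (¬active → X (¬active ∨ error)) is false.
Positions where ¬active holds: 0, 2, 3, 4.
Check X (¬active ∨ error) at each: 0→fails, 2→ok, 3→ok, 4→ok.
Walking from position 0: ¬error → ¬active first holds at position 0, and ¬error ∨ active holds at every earlier position along the way, so (¬error ∨ active) U (¬error → ¬active) holds.
At position 0: G (¬active → X (¬active ∨ error)) is false; (¬error ∨ active) U (¬error → ¬active) is true; so G (¬active → X (¬active ∨ error)) ∧ (¬error ∨ active) U (¬error → ¬active) is false.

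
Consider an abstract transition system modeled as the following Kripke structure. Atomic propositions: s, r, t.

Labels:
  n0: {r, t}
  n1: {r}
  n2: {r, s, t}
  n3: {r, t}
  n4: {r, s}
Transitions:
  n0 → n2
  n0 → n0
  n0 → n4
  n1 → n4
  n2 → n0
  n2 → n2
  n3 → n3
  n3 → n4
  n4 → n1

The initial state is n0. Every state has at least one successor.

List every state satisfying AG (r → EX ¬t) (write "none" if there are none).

{n1, n3, n4}

States satisfying r → EX ¬t: {n0, n1, n3, n4}.
States satisfying AG (r → EX ¬t): {n1, n3, n4}.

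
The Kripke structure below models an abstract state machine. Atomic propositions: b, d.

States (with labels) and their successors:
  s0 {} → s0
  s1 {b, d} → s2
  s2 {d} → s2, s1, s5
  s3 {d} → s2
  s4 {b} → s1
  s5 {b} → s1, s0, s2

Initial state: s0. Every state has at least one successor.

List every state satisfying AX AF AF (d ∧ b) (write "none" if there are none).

States satisfying AF AF (d ∧ b): {s1, s4}.
States satisfying AX AF AF (d ∧ b): {s4}.

{s4}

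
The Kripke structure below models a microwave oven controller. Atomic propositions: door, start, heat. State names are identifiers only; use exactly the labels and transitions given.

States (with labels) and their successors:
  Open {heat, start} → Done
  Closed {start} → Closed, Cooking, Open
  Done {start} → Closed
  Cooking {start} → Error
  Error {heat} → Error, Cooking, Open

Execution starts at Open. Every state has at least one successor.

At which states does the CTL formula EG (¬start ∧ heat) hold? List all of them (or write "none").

{Error}

States satisfying ¬start ∧ heat: {Error}.
States satisfying EG (¬start ∧ heat): {Error}.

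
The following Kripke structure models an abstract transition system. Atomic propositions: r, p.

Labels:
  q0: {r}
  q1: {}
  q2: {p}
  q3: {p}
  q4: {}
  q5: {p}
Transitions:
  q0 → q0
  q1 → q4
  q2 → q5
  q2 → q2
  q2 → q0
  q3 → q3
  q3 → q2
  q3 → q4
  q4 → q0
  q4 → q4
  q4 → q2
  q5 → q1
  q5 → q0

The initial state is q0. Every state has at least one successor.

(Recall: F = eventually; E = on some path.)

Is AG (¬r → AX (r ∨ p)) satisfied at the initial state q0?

States satisfying ¬r → AX (r ∨ p): {q0, q2}.
States satisfying AG (¬r → AX (r ∨ p)): {q0}.
Every state reachable from q0 satisfies ¬r → AX (r ∨ p).
q0 ∈ Sat(AG (¬r → AX (r ∨ p))).

Holds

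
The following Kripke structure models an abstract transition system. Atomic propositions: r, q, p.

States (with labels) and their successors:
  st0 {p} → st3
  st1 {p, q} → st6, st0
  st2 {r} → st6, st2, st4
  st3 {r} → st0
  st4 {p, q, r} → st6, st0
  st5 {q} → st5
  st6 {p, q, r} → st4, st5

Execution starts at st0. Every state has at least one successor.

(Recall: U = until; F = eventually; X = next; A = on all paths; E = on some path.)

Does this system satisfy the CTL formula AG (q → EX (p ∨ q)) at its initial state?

States satisfying q → EX (p ∨ q): {st0, st1, st2, st3, st4, st5, st6}.
States satisfying AG (q → EX (p ∨ q)): {st0, st1, st2, st3, st4, st5, st6}.
Every state reachable from st0 satisfies q → EX (p ∨ q).
st0 ∈ Sat(AG (q → EX (p ∨ q))).

Yes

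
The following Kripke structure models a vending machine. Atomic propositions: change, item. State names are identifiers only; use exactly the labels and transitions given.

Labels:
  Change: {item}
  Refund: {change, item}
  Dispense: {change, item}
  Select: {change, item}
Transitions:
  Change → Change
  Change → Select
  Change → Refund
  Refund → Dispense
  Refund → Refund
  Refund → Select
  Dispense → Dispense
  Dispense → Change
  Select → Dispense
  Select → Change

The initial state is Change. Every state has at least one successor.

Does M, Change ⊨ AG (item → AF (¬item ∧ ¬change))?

States satisfying item → AF (¬item ∧ ¬change): ∅.
States satisfying AG (item → AF (¬item ∧ ¬change)): ∅.
Change is reachable from Change and violates item → AF (¬item ∧ ¬change), so AG fails at Change.
Change ∉ Sat(AG (item → AF (¬item ∧ ¬change))).

Violated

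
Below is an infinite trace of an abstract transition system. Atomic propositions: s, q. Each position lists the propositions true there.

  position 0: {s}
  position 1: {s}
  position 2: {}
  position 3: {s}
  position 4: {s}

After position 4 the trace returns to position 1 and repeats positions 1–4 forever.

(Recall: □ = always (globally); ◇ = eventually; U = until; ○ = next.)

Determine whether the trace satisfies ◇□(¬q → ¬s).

□(¬q → ¬s) is false at every position 0..4, so it never becomes true and ◇□(¬q → ¬s) fails.

No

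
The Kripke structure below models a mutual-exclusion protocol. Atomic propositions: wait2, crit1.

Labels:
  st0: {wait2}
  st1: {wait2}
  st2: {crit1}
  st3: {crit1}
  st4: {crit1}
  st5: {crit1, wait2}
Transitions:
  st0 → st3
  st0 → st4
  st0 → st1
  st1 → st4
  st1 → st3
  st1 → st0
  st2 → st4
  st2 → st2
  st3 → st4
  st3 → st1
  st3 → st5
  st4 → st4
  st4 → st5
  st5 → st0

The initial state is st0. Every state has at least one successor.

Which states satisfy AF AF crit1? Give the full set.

States satisfying AF crit1: {st2, st3, st4, st5}.
States satisfying AF AF crit1: {st2, st3, st4, st5}.

{st2, st3, st4, st5}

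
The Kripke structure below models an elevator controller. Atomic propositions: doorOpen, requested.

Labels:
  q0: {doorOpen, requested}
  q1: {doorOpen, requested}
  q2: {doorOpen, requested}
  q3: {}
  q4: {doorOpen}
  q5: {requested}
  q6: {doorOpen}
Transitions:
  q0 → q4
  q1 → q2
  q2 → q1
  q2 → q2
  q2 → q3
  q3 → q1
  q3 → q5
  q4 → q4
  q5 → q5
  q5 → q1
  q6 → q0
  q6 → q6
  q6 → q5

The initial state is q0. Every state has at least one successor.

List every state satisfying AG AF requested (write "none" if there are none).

States satisfying AF requested: {q0, q1, q2, q3, q5}.
States satisfying AG AF requested: {q1, q2, q3, q5}.

{q1, q2, q3, q5}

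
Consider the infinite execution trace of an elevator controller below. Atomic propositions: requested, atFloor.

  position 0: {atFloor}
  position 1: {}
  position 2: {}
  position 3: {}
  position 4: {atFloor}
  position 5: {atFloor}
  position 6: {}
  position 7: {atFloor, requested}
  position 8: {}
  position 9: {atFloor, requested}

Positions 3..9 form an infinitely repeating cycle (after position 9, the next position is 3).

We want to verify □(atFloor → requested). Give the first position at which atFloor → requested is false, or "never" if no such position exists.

At position 0 the labels are {atFloor}, so atFloor → requested is false there. This is the first violation.

0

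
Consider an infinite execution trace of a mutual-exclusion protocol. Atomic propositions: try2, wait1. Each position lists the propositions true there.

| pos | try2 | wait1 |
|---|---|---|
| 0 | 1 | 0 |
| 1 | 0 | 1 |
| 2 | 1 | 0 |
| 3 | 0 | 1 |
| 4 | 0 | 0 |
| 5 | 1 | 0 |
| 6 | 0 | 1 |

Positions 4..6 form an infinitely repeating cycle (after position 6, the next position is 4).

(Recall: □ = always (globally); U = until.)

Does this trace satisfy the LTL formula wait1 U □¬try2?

Does not hold

Walking from position 0: at position 0, □¬try2 has not yet held and wait1 fails, so wait1 U □¬try2 is false.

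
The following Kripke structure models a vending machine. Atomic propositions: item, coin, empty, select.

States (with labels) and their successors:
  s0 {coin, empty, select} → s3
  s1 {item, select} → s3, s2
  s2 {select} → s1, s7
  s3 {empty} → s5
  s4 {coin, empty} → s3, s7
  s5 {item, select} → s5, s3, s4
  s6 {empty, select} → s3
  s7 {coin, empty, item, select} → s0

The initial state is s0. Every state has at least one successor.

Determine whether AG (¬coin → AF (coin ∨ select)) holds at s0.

Satisfied

States satisfying ¬coin → AF (coin ∨ select): {s0, s1, s2, s3, s4, s5, s6, s7}.
States satisfying AG (¬coin → AF (coin ∨ select)): {s0, s1, s2, s3, s4, s5, s6, s7}.
Every state reachable from s0 satisfies ¬coin → AF (coin ∨ select).
s0 ∈ Sat(AG (¬coin → AF (coin ∨ select))).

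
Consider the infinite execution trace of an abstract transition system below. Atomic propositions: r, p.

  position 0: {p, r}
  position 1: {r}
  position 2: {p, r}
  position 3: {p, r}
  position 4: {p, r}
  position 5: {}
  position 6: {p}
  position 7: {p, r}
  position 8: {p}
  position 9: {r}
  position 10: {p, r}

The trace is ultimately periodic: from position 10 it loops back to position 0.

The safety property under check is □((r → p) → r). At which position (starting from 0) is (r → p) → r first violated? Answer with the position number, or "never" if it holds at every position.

Check (r → p) → r at each position in order: 0 ✓, 1 ✓, 2 ✓, 3 ✓, 4 ✓.
At position 5 the labels are {}, so (r → p) → r is false there. This is the first violation.

5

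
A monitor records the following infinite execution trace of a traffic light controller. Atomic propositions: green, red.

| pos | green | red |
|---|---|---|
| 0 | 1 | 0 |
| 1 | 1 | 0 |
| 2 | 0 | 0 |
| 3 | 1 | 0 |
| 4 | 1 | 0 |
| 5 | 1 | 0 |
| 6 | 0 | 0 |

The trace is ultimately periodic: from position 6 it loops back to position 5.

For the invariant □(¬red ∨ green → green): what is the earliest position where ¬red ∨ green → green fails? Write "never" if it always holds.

2

Check ¬red ∨ green → green at each position in order: 0 ✓, 1 ✓.
At position 2 the labels are {}, so ¬red ∨ green → green is false there. This is the first violation.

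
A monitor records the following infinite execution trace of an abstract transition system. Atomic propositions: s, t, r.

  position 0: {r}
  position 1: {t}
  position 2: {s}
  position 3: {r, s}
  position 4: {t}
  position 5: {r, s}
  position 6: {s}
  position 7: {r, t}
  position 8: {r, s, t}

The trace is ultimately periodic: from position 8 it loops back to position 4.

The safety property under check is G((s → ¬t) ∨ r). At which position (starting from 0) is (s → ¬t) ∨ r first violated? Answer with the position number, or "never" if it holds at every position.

(s → ¬t) ∨ r holds at every position 0..8, and those are all the positions the trace ever visits, so the invariant G((s → ¬t) ∨ r) is never violated.

never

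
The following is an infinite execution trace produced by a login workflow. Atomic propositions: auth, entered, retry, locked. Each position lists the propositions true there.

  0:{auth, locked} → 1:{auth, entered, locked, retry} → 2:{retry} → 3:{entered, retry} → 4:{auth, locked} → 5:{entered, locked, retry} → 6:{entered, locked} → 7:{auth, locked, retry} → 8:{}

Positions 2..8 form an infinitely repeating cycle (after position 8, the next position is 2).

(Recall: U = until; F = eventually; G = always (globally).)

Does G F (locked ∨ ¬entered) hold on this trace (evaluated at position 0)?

F (locked ∨ ¬entered) holds at every position 0..8, and those are all positions ever visited, so G F (locked ∨ ¬entered) holds.

Yes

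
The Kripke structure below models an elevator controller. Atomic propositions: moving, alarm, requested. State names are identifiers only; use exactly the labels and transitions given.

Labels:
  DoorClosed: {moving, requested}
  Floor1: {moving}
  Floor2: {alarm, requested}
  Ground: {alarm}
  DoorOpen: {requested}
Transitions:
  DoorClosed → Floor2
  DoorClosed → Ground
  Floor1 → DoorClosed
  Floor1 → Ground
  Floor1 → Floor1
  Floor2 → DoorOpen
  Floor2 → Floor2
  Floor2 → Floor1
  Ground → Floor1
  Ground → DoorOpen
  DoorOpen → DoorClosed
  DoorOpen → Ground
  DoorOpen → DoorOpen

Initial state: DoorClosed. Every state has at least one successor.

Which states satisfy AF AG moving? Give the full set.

none

States satisfying AG moving: ∅.
States satisfying AF AG moving: ∅.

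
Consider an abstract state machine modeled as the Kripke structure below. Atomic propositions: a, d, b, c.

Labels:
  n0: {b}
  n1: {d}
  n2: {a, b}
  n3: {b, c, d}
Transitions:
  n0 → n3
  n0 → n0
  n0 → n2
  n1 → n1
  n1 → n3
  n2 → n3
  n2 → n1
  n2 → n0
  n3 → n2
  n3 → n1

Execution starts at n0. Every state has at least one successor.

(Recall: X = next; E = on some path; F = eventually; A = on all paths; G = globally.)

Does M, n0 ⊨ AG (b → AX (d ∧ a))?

No

States satisfying b → AX (d ∧ a): {n1}.
States satisfying AG (b → AX (d ∧ a)): ∅.
n0 is reachable from n0 and violates b → AX (d ∧ a), so AG fails at n0.
n0 ∉ Sat(AG (b → AX (d ∧ a))).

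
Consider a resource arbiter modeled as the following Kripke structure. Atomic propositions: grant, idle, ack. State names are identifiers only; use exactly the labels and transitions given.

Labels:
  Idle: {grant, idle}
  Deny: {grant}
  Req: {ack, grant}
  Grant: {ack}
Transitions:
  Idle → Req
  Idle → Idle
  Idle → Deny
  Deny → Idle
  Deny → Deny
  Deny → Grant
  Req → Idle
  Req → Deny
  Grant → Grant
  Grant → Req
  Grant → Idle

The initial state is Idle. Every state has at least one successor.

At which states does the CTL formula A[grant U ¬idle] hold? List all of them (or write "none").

States satisfying grant: {Idle, Deny, Req}.
States satisfying ¬idle: {Deny, Req, Grant}.
States satisfying A[grant U ¬idle]: {Deny, Req, Grant}.

{Deny, Req, Grant}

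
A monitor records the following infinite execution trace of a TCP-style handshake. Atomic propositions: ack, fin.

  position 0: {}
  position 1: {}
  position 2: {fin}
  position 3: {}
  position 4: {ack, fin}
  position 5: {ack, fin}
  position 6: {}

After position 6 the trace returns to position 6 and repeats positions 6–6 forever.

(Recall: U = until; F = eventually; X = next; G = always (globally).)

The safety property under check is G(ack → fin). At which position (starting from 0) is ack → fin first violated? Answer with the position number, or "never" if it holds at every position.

never

ack → fin holds at every position 0..6, and those are all the positions the trace ever visits, so the invariant G(ack → fin) is never violated.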